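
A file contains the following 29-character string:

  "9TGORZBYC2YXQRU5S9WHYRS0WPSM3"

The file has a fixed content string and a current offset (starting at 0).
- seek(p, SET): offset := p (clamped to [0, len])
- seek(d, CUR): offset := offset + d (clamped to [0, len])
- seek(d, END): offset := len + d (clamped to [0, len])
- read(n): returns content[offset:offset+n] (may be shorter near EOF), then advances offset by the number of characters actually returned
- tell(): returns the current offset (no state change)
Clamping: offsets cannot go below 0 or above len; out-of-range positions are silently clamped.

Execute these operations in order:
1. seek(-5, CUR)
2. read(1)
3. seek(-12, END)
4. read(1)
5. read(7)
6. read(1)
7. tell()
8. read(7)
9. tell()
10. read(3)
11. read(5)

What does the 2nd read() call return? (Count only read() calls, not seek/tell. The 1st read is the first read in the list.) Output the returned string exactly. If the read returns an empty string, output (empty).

After 1 (seek(-5, CUR)): offset=0
After 2 (read(1)): returned '9', offset=1
After 3 (seek(-12, END)): offset=17
After 4 (read(1)): returned '9', offset=18
After 5 (read(7)): returned 'WHYRS0W', offset=25
After 6 (read(1)): returned 'P', offset=26
After 7 (tell()): offset=26
After 8 (read(7)): returned 'SM3', offset=29
After 9 (tell()): offset=29
After 10 (read(3)): returned '', offset=29
After 11 (read(5)): returned '', offset=29

Answer: 9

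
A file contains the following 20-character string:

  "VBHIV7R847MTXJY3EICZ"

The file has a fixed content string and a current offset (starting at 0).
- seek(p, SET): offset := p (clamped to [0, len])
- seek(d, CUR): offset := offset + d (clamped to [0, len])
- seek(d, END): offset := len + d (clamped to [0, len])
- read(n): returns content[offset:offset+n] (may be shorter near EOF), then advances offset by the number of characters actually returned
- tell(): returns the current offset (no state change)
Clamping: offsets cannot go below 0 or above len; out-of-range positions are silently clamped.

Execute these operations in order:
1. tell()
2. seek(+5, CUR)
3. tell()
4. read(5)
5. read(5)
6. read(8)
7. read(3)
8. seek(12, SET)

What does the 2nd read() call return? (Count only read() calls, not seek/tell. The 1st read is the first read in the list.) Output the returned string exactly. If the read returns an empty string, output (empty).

Answer: MTXJY

Derivation:
After 1 (tell()): offset=0
After 2 (seek(+5, CUR)): offset=5
After 3 (tell()): offset=5
After 4 (read(5)): returned '7R847', offset=10
After 5 (read(5)): returned 'MTXJY', offset=15
After 6 (read(8)): returned '3EICZ', offset=20
After 7 (read(3)): returned '', offset=20
After 8 (seek(12, SET)): offset=12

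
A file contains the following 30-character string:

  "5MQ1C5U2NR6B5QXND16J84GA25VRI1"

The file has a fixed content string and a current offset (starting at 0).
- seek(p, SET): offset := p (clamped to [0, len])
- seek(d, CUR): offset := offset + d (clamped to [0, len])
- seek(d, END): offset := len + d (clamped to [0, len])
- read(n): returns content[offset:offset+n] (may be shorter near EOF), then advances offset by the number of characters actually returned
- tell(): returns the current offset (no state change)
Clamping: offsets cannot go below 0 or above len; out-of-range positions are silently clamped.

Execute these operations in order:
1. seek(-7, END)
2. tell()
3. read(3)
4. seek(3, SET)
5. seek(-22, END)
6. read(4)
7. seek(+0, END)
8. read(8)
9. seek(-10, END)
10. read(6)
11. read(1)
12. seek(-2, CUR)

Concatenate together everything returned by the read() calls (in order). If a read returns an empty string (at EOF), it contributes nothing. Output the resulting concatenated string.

Answer: A25NR6B84GA25V

Derivation:
After 1 (seek(-7, END)): offset=23
After 2 (tell()): offset=23
After 3 (read(3)): returned 'A25', offset=26
After 4 (seek(3, SET)): offset=3
After 5 (seek(-22, END)): offset=8
After 6 (read(4)): returned 'NR6B', offset=12
After 7 (seek(+0, END)): offset=30
After 8 (read(8)): returned '', offset=30
After 9 (seek(-10, END)): offset=20
After 10 (read(6)): returned '84GA25', offset=26
After 11 (read(1)): returned 'V', offset=27
After 12 (seek(-2, CUR)): offset=25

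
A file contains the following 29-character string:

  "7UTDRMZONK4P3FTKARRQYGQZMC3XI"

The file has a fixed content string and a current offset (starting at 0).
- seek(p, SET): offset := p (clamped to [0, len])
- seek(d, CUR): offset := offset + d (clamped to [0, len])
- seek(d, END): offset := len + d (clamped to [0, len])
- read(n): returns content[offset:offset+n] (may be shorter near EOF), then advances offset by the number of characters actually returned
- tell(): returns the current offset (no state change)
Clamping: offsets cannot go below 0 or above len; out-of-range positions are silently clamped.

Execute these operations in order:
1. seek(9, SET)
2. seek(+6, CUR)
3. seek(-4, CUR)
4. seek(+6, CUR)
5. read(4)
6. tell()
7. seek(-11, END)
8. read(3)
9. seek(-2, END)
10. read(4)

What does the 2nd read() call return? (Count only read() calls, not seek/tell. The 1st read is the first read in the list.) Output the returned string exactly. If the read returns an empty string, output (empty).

Answer: RQY

Derivation:
After 1 (seek(9, SET)): offset=9
After 2 (seek(+6, CUR)): offset=15
After 3 (seek(-4, CUR)): offset=11
After 4 (seek(+6, CUR)): offset=17
After 5 (read(4)): returned 'RRQY', offset=21
After 6 (tell()): offset=21
After 7 (seek(-11, END)): offset=18
After 8 (read(3)): returned 'RQY', offset=21
After 9 (seek(-2, END)): offset=27
After 10 (read(4)): returned 'XI', offset=29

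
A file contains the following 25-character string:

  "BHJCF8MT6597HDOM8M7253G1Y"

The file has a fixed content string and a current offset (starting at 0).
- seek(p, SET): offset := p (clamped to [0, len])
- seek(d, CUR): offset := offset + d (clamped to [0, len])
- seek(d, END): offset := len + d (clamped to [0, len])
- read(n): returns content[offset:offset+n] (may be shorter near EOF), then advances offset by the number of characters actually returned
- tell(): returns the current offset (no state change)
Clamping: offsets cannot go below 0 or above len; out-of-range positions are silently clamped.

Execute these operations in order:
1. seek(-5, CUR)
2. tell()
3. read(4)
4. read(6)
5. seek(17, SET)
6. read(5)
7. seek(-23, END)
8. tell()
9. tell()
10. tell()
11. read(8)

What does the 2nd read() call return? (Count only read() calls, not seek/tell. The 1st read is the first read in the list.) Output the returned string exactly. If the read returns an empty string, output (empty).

After 1 (seek(-5, CUR)): offset=0
After 2 (tell()): offset=0
After 3 (read(4)): returned 'BHJC', offset=4
After 4 (read(6)): returned 'F8MT65', offset=10
After 5 (seek(17, SET)): offset=17
After 6 (read(5)): returned 'M7253', offset=22
After 7 (seek(-23, END)): offset=2
After 8 (tell()): offset=2
After 9 (tell()): offset=2
After 10 (tell()): offset=2
After 11 (read(8)): returned 'JCF8MT65', offset=10

Answer: F8MT65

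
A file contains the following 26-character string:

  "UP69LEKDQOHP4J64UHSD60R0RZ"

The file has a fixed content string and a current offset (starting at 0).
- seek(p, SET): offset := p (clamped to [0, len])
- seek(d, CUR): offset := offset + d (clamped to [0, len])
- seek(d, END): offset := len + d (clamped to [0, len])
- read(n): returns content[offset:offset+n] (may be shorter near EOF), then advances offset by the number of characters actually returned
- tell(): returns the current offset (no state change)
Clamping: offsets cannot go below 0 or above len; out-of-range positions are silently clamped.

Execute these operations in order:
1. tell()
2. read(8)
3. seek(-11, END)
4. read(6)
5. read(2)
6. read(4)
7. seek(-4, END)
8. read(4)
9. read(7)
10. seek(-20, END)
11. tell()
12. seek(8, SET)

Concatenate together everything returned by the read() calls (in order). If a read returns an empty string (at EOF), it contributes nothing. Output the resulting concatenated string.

After 1 (tell()): offset=0
After 2 (read(8)): returned 'UP69LEKD', offset=8
After 3 (seek(-11, END)): offset=15
After 4 (read(6)): returned '4UHSD6', offset=21
After 5 (read(2)): returned '0R', offset=23
After 6 (read(4)): returned '0RZ', offset=26
After 7 (seek(-4, END)): offset=22
After 8 (read(4)): returned 'R0RZ', offset=26
After 9 (read(7)): returned '', offset=26
After 10 (seek(-20, END)): offset=6
After 11 (tell()): offset=6
After 12 (seek(8, SET)): offset=8

Answer: UP69LEKD4UHSD60R0RZR0RZ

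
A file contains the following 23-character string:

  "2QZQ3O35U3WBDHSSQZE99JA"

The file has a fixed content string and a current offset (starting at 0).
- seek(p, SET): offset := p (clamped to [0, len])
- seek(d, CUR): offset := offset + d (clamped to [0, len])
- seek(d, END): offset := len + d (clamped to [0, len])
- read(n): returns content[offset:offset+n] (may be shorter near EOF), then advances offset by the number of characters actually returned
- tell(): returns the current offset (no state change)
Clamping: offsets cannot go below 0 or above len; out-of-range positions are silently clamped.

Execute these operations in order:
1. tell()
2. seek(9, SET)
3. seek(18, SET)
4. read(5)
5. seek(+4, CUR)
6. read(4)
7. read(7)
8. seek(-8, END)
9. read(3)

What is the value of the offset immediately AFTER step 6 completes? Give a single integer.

Answer: 23

Derivation:
After 1 (tell()): offset=0
After 2 (seek(9, SET)): offset=9
After 3 (seek(18, SET)): offset=18
After 4 (read(5)): returned 'E99JA', offset=23
After 5 (seek(+4, CUR)): offset=23
After 6 (read(4)): returned '', offset=23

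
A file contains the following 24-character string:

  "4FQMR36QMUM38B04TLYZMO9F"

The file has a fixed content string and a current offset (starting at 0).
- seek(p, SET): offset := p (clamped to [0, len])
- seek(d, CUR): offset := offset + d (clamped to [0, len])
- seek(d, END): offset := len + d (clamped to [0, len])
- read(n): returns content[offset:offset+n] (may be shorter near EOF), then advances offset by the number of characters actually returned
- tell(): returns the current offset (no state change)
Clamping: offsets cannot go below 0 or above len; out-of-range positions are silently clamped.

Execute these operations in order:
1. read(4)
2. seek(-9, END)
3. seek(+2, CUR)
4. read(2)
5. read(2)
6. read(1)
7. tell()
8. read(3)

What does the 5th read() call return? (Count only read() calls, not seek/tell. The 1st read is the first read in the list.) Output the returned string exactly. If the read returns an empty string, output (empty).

After 1 (read(4)): returned '4FQM', offset=4
After 2 (seek(-9, END)): offset=15
After 3 (seek(+2, CUR)): offset=17
After 4 (read(2)): returned 'LY', offset=19
After 5 (read(2)): returned 'ZM', offset=21
After 6 (read(1)): returned 'O', offset=22
After 7 (tell()): offset=22
After 8 (read(3)): returned '9F', offset=24

Answer: 9F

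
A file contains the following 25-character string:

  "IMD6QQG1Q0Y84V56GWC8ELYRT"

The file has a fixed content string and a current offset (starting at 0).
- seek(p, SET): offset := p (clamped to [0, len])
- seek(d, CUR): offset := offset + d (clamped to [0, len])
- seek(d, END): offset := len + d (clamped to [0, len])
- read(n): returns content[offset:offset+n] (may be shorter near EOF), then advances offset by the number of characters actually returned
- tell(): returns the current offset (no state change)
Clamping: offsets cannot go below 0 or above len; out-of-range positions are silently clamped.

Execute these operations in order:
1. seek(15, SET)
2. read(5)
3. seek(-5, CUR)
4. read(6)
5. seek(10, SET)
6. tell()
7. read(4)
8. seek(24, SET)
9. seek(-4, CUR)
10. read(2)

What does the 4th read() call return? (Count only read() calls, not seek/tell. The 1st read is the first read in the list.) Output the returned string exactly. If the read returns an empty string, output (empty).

After 1 (seek(15, SET)): offset=15
After 2 (read(5)): returned '6GWC8', offset=20
After 3 (seek(-5, CUR)): offset=15
After 4 (read(6)): returned '6GWC8E', offset=21
After 5 (seek(10, SET)): offset=10
After 6 (tell()): offset=10
After 7 (read(4)): returned 'Y84V', offset=14
After 8 (seek(24, SET)): offset=24
After 9 (seek(-4, CUR)): offset=20
After 10 (read(2)): returned 'EL', offset=22

Answer: EL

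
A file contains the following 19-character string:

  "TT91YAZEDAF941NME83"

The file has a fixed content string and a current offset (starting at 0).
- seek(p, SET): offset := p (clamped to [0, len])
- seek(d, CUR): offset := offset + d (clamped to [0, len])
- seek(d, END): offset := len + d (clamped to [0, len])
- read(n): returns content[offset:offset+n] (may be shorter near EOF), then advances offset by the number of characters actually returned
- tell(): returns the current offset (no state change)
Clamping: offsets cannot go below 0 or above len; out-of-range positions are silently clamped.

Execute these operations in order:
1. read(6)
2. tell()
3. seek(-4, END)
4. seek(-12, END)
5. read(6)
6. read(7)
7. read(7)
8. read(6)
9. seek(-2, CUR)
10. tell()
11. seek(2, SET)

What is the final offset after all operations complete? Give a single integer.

After 1 (read(6)): returned 'TT91YA', offset=6
After 2 (tell()): offset=6
After 3 (seek(-4, END)): offset=15
After 4 (seek(-12, END)): offset=7
After 5 (read(6)): returned 'EDAF94', offset=13
After 6 (read(7)): returned '1NME83', offset=19
After 7 (read(7)): returned '', offset=19
After 8 (read(6)): returned '', offset=19
After 9 (seek(-2, CUR)): offset=17
After 10 (tell()): offset=17
After 11 (seek(2, SET)): offset=2

Answer: 2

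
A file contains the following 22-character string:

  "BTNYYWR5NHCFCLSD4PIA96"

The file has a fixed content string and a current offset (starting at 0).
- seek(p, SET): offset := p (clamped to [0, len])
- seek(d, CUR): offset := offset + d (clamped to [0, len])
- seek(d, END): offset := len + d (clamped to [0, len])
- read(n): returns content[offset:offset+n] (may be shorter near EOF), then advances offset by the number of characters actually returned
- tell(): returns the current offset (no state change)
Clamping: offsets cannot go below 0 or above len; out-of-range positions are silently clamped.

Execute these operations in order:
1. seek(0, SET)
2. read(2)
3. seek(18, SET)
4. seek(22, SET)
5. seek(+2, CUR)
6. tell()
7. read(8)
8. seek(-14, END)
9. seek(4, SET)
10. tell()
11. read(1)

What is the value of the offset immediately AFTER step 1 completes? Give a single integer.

Answer: 0

Derivation:
After 1 (seek(0, SET)): offset=0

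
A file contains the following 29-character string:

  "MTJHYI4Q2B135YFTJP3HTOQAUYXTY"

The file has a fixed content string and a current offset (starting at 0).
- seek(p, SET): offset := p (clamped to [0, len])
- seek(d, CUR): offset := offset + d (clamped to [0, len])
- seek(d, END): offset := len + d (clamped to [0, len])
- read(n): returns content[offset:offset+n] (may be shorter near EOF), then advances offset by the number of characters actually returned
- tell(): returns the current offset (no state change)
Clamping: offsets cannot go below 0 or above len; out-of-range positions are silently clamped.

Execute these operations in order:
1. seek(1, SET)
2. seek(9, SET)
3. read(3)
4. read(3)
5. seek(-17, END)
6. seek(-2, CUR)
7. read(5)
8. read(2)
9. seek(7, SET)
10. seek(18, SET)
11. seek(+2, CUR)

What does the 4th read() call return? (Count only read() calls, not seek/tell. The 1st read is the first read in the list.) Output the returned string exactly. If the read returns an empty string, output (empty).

Answer: TJ

Derivation:
After 1 (seek(1, SET)): offset=1
After 2 (seek(9, SET)): offset=9
After 3 (read(3)): returned 'B13', offset=12
After 4 (read(3)): returned '5YF', offset=15
After 5 (seek(-17, END)): offset=12
After 6 (seek(-2, CUR)): offset=10
After 7 (read(5)): returned '135YF', offset=15
After 8 (read(2)): returned 'TJ', offset=17
After 9 (seek(7, SET)): offset=7
After 10 (seek(18, SET)): offset=18
After 11 (seek(+2, CUR)): offset=20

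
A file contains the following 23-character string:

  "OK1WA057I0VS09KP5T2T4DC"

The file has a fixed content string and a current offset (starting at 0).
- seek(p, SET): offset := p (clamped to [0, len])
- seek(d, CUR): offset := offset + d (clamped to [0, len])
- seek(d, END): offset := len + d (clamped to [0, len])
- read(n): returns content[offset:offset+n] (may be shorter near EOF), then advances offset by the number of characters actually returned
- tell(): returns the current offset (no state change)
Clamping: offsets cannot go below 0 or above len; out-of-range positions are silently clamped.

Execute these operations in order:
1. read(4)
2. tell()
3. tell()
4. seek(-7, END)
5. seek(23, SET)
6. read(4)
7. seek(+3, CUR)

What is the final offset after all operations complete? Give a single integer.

Answer: 23

Derivation:
After 1 (read(4)): returned 'OK1W', offset=4
After 2 (tell()): offset=4
After 3 (tell()): offset=4
After 4 (seek(-7, END)): offset=16
After 5 (seek(23, SET)): offset=23
After 6 (read(4)): returned '', offset=23
After 7 (seek(+3, CUR)): offset=23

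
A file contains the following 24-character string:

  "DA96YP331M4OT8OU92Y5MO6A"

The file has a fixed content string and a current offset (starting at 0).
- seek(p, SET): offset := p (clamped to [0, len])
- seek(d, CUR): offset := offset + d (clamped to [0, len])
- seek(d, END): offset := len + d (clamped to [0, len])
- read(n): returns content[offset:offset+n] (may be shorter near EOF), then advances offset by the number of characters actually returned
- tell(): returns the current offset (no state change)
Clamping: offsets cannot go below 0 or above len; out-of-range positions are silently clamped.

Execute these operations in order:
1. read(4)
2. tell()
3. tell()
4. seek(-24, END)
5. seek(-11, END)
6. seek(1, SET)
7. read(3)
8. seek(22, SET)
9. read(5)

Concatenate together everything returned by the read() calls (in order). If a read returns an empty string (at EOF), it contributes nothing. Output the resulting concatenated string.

After 1 (read(4)): returned 'DA96', offset=4
After 2 (tell()): offset=4
After 3 (tell()): offset=4
After 4 (seek(-24, END)): offset=0
After 5 (seek(-11, END)): offset=13
After 6 (seek(1, SET)): offset=1
After 7 (read(3)): returned 'A96', offset=4
After 8 (seek(22, SET)): offset=22
After 9 (read(5)): returned '6A', offset=24

Answer: DA96A966A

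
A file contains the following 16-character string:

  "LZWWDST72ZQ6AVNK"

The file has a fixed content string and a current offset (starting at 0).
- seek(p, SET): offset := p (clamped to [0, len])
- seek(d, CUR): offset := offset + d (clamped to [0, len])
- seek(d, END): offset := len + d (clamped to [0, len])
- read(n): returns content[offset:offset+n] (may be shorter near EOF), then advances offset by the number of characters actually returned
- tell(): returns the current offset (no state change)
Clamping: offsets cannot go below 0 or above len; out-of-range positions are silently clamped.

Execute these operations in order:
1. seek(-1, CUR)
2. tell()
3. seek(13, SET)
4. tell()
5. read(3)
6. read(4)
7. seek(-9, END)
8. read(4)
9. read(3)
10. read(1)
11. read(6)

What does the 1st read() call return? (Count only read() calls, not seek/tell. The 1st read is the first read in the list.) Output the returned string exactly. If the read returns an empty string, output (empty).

After 1 (seek(-1, CUR)): offset=0
After 2 (tell()): offset=0
After 3 (seek(13, SET)): offset=13
After 4 (tell()): offset=13
After 5 (read(3)): returned 'VNK', offset=16
After 6 (read(4)): returned '', offset=16
After 7 (seek(-9, END)): offset=7
After 8 (read(4)): returned '72ZQ', offset=11
After 9 (read(3)): returned '6AV', offset=14
After 10 (read(1)): returned 'N', offset=15
After 11 (read(6)): returned 'K', offset=16

Answer: VNK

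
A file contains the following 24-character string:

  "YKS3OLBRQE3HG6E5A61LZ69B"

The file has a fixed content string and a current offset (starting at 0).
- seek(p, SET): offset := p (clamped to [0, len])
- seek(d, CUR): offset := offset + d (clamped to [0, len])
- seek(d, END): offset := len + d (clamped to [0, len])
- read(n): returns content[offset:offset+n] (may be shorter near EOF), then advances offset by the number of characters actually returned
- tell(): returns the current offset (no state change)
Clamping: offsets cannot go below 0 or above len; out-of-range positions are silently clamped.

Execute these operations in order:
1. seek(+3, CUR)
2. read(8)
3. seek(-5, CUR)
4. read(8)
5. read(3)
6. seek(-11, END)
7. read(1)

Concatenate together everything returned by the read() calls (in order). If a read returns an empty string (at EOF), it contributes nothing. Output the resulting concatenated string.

Answer: 3OLBRQE3BRQE3HG6E5A6

Derivation:
After 1 (seek(+3, CUR)): offset=3
After 2 (read(8)): returned '3OLBRQE3', offset=11
After 3 (seek(-5, CUR)): offset=6
After 4 (read(8)): returned 'BRQE3HG6', offset=14
After 5 (read(3)): returned 'E5A', offset=17
After 6 (seek(-11, END)): offset=13
After 7 (read(1)): returned '6', offset=14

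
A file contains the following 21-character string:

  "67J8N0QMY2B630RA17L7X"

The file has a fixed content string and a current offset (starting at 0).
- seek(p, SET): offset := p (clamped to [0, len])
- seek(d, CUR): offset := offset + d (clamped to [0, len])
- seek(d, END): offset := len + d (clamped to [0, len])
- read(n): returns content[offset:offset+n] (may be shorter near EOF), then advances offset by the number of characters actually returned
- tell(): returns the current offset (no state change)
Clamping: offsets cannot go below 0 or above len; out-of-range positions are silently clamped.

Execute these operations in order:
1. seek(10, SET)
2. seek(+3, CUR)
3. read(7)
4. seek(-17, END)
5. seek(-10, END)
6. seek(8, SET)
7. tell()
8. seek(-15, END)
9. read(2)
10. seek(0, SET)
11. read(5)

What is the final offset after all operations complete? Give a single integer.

Answer: 5

Derivation:
After 1 (seek(10, SET)): offset=10
After 2 (seek(+3, CUR)): offset=13
After 3 (read(7)): returned '0RA17L7', offset=20
After 4 (seek(-17, END)): offset=4
After 5 (seek(-10, END)): offset=11
After 6 (seek(8, SET)): offset=8
After 7 (tell()): offset=8
After 8 (seek(-15, END)): offset=6
After 9 (read(2)): returned 'QM', offset=8
After 10 (seek(0, SET)): offset=0
After 11 (read(5)): returned '67J8N', offset=5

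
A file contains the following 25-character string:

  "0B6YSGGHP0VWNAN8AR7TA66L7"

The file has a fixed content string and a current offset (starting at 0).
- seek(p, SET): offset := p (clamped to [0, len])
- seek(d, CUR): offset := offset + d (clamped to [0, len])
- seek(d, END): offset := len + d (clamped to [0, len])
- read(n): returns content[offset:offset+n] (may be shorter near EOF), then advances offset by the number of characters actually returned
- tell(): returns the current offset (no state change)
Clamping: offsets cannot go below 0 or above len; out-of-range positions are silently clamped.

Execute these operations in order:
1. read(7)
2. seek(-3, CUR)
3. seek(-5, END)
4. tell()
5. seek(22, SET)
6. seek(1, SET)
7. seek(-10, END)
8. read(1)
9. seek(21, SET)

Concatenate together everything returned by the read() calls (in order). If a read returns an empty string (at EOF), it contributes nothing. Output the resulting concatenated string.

After 1 (read(7)): returned '0B6YSGG', offset=7
After 2 (seek(-3, CUR)): offset=4
After 3 (seek(-5, END)): offset=20
After 4 (tell()): offset=20
After 5 (seek(22, SET)): offset=22
After 6 (seek(1, SET)): offset=1
After 7 (seek(-10, END)): offset=15
After 8 (read(1)): returned '8', offset=16
After 9 (seek(21, SET)): offset=21

Answer: 0B6YSGG8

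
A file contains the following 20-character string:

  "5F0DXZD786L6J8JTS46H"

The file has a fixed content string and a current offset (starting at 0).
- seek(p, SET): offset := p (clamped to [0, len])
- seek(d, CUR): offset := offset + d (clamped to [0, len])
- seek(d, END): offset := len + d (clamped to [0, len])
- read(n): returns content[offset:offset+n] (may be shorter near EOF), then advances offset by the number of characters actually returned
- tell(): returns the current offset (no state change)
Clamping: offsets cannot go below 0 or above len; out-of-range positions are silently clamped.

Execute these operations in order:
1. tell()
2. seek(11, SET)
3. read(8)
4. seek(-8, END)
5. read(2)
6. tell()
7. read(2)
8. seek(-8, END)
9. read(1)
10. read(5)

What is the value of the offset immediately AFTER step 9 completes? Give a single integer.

After 1 (tell()): offset=0
After 2 (seek(11, SET)): offset=11
After 3 (read(8)): returned '6J8JTS46', offset=19
After 4 (seek(-8, END)): offset=12
After 5 (read(2)): returned 'J8', offset=14
After 6 (tell()): offset=14
After 7 (read(2)): returned 'JT', offset=16
After 8 (seek(-8, END)): offset=12
After 9 (read(1)): returned 'J', offset=13

Answer: 13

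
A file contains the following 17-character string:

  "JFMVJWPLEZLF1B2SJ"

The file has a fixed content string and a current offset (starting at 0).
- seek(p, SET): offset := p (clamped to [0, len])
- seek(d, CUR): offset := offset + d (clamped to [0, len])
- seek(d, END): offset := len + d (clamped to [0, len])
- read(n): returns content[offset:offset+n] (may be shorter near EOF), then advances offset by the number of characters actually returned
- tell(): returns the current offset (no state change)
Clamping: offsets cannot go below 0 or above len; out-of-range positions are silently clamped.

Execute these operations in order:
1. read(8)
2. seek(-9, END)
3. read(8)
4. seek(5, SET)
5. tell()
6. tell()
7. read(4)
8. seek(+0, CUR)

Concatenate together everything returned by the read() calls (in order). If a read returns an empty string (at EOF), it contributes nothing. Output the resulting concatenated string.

Answer: JFMVJWPLEZLF1B2SWPLE

Derivation:
After 1 (read(8)): returned 'JFMVJWPL', offset=8
After 2 (seek(-9, END)): offset=8
After 3 (read(8)): returned 'EZLF1B2S', offset=16
After 4 (seek(5, SET)): offset=5
After 5 (tell()): offset=5
After 6 (tell()): offset=5
After 7 (read(4)): returned 'WPLE', offset=9
After 8 (seek(+0, CUR)): offset=9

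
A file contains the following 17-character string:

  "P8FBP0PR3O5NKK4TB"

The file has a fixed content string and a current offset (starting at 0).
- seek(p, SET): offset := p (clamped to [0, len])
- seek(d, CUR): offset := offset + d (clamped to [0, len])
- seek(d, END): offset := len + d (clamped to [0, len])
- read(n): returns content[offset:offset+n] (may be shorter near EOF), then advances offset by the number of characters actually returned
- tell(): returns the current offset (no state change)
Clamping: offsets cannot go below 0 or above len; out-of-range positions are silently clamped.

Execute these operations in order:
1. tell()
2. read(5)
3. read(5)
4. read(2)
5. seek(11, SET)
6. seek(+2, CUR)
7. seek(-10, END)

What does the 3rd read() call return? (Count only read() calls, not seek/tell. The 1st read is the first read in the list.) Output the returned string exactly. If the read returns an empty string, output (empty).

Answer: 5N

Derivation:
After 1 (tell()): offset=0
After 2 (read(5)): returned 'P8FBP', offset=5
After 3 (read(5)): returned '0PR3O', offset=10
After 4 (read(2)): returned '5N', offset=12
After 5 (seek(11, SET)): offset=11
After 6 (seek(+2, CUR)): offset=13
After 7 (seek(-10, END)): offset=7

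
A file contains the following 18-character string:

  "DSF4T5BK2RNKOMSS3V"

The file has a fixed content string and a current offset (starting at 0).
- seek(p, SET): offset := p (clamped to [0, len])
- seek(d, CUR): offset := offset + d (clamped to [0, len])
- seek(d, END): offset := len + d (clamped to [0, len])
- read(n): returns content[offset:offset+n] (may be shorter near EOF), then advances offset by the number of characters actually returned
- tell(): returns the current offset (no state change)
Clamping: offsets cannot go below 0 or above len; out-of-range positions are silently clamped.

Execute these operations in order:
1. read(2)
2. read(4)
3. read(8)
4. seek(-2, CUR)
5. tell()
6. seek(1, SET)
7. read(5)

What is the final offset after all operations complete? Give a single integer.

After 1 (read(2)): returned 'DS', offset=2
After 2 (read(4)): returned 'F4T5', offset=6
After 3 (read(8)): returned 'BK2RNKOM', offset=14
After 4 (seek(-2, CUR)): offset=12
After 5 (tell()): offset=12
After 6 (seek(1, SET)): offset=1
After 7 (read(5)): returned 'SF4T5', offset=6

Answer: 6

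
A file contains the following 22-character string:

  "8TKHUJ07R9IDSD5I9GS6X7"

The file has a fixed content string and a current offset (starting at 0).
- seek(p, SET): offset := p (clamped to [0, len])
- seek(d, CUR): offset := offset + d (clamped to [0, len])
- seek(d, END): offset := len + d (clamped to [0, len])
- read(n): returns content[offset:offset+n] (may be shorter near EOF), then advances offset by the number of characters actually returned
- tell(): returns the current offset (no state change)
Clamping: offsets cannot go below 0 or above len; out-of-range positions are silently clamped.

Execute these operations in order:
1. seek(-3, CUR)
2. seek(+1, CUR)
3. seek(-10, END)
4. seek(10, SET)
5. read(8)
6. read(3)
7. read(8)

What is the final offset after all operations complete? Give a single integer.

Answer: 22

Derivation:
After 1 (seek(-3, CUR)): offset=0
After 2 (seek(+1, CUR)): offset=1
After 3 (seek(-10, END)): offset=12
After 4 (seek(10, SET)): offset=10
After 5 (read(8)): returned 'IDSD5I9G', offset=18
After 6 (read(3)): returned 'S6X', offset=21
After 7 (read(8)): returned '7', offset=22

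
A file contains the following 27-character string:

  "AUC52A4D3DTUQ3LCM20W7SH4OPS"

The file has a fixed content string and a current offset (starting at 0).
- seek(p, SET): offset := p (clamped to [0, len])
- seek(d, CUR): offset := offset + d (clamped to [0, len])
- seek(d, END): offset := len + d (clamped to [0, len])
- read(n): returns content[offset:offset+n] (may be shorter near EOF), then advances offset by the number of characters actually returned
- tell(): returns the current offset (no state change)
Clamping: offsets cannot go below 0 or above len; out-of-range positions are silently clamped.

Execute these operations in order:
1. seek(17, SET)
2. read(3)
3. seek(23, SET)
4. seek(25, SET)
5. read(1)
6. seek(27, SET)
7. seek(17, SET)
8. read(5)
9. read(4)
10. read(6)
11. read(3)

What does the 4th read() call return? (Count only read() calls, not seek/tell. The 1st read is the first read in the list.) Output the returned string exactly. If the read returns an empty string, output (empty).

Answer: H4OP

Derivation:
After 1 (seek(17, SET)): offset=17
After 2 (read(3)): returned '20W', offset=20
After 3 (seek(23, SET)): offset=23
After 4 (seek(25, SET)): offset=25
After 5 (read(1)): returned 'P', offset=26
After 6 (seek(27, SET)): offset=27
After 7 (seek(17, SET)): offset=17
After 8 (read(5)): returned '20W7S', offset=22
After 9 (read(4)): returned 'H4OP', offset=26
After 10 (read(6)): returned 'S', offset=27
After 11 (read(3)): returned '', offset=27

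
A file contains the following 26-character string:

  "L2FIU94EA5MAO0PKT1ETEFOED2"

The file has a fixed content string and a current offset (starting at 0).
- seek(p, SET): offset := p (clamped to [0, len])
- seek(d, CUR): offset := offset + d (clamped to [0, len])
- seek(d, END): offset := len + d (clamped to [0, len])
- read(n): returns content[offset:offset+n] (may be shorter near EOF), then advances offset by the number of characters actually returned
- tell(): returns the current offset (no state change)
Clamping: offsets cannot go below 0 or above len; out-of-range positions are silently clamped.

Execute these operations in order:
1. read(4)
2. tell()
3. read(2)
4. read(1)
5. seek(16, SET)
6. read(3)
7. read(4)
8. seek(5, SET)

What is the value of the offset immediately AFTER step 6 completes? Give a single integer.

Answer: 19

Derivation:
After 1 (read(4)): returned 'L2FI', offset=4
After 2 (tell()): offset=4
After 3 (read(2)): returned 'U9', offset=6
After 4 (read(1)): returned '4', offset=7
After 5 (seek(16, SET)): offset=16
After 6 (read(3)): returned 'T1E', offset=19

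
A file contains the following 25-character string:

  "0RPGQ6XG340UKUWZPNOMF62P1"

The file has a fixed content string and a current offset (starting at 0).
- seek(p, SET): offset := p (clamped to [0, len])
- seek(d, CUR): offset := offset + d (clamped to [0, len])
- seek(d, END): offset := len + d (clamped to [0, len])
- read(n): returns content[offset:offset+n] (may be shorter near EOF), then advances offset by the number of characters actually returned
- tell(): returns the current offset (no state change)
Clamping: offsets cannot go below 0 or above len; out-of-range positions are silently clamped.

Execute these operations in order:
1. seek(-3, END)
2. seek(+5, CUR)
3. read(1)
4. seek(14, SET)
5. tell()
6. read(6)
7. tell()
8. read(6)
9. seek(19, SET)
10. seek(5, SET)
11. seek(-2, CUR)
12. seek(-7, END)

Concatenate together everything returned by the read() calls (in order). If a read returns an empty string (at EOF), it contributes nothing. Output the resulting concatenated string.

Answer: WZPNOMF62P1

Derivation:
After 1 (seek(-3, END)): offset=22
After 2 (seek(+5, CUR)): offset=25
After 3 (read(1)): returned '', offset=25
After 4 (seek(14, SET)): offset=14
After 5 (tell()): offset=14
After 6 (read(6)): returned 'WZPNOM', offset=20
After 7 (tell()): offset=20
After 8 (read(6)): returned 'F62P1', offset=25
After 9 (seek(19, SET)): offset=19
After 10 (seek(5, SET)): offset=5
After 11 (seek(-2, CUR)): offset=3
After 12 (seek(-7, END)): offset=18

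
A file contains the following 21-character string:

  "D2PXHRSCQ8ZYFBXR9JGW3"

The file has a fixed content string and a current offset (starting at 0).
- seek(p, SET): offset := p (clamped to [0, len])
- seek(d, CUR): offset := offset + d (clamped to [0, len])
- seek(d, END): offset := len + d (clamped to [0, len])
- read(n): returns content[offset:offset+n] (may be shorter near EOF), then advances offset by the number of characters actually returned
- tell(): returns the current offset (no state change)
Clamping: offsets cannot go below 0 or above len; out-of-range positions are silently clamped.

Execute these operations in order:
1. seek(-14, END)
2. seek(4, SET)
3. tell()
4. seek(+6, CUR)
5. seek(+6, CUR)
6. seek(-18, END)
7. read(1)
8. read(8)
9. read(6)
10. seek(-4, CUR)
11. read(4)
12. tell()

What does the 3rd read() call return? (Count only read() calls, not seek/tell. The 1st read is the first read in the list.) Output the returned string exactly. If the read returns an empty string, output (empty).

After 1 (seek(-14, END)): offset=7
After 2 (seek(4, SET)): offset=4
After 3 (tell()): offset=4
After 4 (seek(+6, CUR)): offset=10
After 5 (seek(+6, CUR)): offset=16
After 6 (seek(-18, END)): offset=3
After 7 (read(1)): returned 'X', offset=4
After 8 (read(8)): returned 'HRSCQ8ZY', offset=12
After 9 (read(6)): returned 'FBXR9J', offset=18
After 10 (seek(-4, CUR)): offset=14
After 11 (read(4)): returned 'XR9J', offset=18
After 12 (tell()): offset=18

Answer: FBXR9J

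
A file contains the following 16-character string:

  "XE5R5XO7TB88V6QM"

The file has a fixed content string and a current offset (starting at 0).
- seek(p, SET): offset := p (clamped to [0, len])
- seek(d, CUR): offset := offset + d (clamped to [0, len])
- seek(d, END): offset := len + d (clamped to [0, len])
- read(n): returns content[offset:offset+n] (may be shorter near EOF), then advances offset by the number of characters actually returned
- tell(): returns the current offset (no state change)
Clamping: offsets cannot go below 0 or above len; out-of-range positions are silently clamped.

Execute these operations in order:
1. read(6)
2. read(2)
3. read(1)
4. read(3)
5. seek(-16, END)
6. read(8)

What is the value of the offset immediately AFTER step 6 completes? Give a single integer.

After 1 (read(6)): returned 'XE5R5X', offset=6
After 2 (read(2)): returned 'O7', offset=8
After 3 (read(1)): returned 'T', offset=9
After 4 (read(3)): returned 'B88', offset=12
After 5 (seek(-16, END)): offset=0
After 6 (read(8)): returned 'XE5R5XO7', offset=8

Answer: 8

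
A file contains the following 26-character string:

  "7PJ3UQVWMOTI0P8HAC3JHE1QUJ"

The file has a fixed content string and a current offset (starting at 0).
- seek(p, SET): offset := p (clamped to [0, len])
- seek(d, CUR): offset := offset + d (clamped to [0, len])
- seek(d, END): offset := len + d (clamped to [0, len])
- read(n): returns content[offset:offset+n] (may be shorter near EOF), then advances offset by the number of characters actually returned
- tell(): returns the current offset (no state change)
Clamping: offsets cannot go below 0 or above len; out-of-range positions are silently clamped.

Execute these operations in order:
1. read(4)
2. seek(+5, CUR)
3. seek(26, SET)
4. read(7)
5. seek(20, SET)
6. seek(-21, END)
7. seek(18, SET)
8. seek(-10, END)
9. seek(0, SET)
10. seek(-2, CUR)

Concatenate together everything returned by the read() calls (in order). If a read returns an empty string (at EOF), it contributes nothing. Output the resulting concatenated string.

After 1 (read(4)): returned '7PJ3', offset=4
After 2 (seek(+5, CUR)): offset=9
After 3 (seek(26, SET)): offset=26
After 4 (read(7)): returned '', offset=26
After 5 (seek(20, SET)): offset=20
After 6 (seek(-21, END)): offset=5
After 7 (seek(18, SET)): offset=18
After 8 (seek(-10, END)): offset=16
After 9 (seek(0, SET)): offset=0
After 10 (seek(-2, CUR)): offset=0

Answer: 7PJ3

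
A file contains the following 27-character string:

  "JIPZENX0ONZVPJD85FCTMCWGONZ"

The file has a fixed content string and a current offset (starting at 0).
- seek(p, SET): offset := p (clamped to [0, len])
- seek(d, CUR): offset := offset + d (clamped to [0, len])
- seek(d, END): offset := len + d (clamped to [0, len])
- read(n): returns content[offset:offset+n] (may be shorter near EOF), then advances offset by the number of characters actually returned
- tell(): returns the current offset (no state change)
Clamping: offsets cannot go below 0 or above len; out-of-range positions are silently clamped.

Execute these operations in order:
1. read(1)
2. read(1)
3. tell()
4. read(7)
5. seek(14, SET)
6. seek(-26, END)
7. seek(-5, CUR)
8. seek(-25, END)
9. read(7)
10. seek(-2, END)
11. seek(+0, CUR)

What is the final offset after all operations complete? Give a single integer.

After 1 (read(1)): returned 'J', offset=1
After 2 (read(1)): returned 'I', offset=2
After 3 (tell()): offset=2
After 4 (read(7)): returned 'PZENX0O', offset=9
After 5 (seek(14, SET)): offset=14
After 6 (seek(-26, END)): offset=1
After 7 (seek(-5, CUR)): offset=0
After 8 (seek(-25, END)): offset=2
After 9 (read(7)): returned 'PZENX0O', offset=9
After 10 (seek(-2, END)): offset=25
After 11 (seek(+0, CUR)): offset=25

Answer: 25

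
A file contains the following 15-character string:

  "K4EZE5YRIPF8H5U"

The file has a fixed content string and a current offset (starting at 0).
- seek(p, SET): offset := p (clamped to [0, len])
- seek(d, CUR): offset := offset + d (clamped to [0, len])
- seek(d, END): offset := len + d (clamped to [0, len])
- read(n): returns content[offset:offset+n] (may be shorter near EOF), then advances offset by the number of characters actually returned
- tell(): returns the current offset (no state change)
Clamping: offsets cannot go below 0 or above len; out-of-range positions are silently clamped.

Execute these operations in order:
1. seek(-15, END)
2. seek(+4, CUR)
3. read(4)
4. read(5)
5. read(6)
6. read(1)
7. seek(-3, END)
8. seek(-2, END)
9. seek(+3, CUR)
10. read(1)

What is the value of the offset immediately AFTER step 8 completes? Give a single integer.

Answer: 13

Derivation:
After 1 (seek(-15, END)): offset=0
After 2 (seek(+4, CUR)): offset=4
After 3 (read(4)): returned 'E5YR', offset=8
After 4 (read(5)): returned 'IPF8H', offset=13
After 5 (read(6)): returned '5U', offset=15
After 6 (read(1)): returned '', offset=15
After 7 (seek(-3, END)): offset=12
After 8 (seek(-2, END)): offset=13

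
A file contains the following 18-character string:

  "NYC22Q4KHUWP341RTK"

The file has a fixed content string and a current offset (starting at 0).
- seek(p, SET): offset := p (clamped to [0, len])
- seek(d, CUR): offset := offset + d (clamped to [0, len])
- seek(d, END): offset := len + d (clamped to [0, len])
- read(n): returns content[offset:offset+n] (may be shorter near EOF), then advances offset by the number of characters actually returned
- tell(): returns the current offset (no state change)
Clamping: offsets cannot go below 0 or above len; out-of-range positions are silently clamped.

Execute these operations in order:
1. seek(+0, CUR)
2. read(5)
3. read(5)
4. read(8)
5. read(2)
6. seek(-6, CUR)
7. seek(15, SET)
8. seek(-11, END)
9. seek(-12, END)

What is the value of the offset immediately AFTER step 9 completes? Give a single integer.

Answer: 6

Derivation:
After 1 (seek(+0, CUR)): offset=0
After 2 (read(5)): returned 'NYC22', offset=5
After 3 (read(5)): returned 'Q4KHU', offset=10
After 4 (read(8)): returned 'WP341RTK', offset=18
After 5 (read(2)): returned '', offset=18
After 6 (seek(-6, CUR)): offset=12
After 7 (seek(15, SET)): offset=15
After 8 (seek(-11, END)): offset=7
After 9 (seek(-12, END)): offset=6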